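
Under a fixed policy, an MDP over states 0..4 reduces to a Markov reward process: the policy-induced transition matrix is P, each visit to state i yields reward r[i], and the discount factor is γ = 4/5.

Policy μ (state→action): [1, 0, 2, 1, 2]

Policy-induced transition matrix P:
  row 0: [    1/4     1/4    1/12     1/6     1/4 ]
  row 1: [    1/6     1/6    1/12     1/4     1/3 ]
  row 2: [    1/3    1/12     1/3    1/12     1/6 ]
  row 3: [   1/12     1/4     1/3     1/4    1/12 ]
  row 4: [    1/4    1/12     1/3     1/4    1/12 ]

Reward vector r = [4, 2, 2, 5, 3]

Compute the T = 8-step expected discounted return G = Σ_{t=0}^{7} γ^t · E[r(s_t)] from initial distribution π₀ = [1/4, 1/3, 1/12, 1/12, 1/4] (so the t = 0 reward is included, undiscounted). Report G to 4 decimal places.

G = 13.2040

t=0: π = [0.2500, 0.3333, 0.0833, 0.0833, 0.2500], E[r] = 3.0000, γ^t·E[r] = 3.000000, running G = 3.000000
t=1: π = [0.2153, 0.1667, 0.1875, 0.2153, 0.2153], E[r] = 3.2917, γ^t·E[r] = 2.633333, running G = 5.633333
t=2: π = [0.2159, 0.1690, 0.2378, 0.2008, 0.1765], E[r] = 3.2106, γ^t·E[r] = 2.054815, running G = 7.688148
t=3: π = [0.2223, 0.1669, 0.2371, 0.1924, 0.1814], E[r] = 3.2030, γ^t·E[r] = 1.639951, running G = 9.328099
t=4: π = [0.2238, 0.1663, 0.2361, 0.1920, 0.1819], E[r] = 3.2053, γ^t·E[r] = 1.312895, running G = 10.640994
t=5: π = [0.2238, 0.1665, 0.2358, 0.1920, 0.1819], E[r] = 3.2055, γ^t·E[r] = 1.050394, running G = 11.691388
t=6: π = [0.2238, 0.1665, 0.2358, 0.1920, 0.1819], E[r] = 3.2056, γ^t·E[r] = 0.840330, running G = 12.531718
t=7: π = [0.2238, 0.1665, 0.2358, 0.1921, 0.1819], E[r] = 3.2056, γ^t·E[r] = 0.672264, running G = 13.203982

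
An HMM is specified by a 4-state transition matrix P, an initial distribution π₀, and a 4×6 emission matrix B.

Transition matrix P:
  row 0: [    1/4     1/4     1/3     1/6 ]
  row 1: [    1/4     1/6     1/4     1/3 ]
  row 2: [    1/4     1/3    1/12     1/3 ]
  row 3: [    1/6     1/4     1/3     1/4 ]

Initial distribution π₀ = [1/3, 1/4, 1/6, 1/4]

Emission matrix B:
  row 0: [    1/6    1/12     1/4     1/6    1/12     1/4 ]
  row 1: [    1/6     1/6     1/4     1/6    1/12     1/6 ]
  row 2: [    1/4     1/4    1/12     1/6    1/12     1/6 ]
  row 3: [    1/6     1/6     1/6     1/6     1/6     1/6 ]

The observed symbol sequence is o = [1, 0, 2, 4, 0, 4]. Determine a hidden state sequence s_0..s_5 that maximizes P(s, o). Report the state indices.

path = [3, 2, 1, 3, 2, 3]

t=0: δ = [2.778e-02, 4.167e-02, 4.167e-02, 4.167e-02]  (obs o_0=1)
t=1: δ = [1.736e-03, 2.315e-03, 3.472e-03, 2.315e-03]  ψ = [1, 2, 3, 1]  (obs o_1=0)
t=2: δ = [2.170e-04, 2.894e-04, 6.430e-05, 1.929e-04]  ψ = [2, 2, 3, 2]  (obs o_2=2)
t=3: δ = [6.028e-06, 4.521e-06, 6.028e-06, 1.608e-05]  ψ = [1, 0, 0, 1]  (obs o_3=4)
t=4: δ = [4.465e-07, 6.698e-07, 1.340e-06, 6.698e-07]  ψ = [3, 3, 3, 3]  (obs o_4=0)
t=5: δ = [2.791e-08, 3.721e-08, 1.861e-08, 7.442e-08]  ψ = [2, 2, 3, 2]  (obs o_5=4)
backtrack: best end state = 3; path = [3, 2, 1, 3, 2, 3]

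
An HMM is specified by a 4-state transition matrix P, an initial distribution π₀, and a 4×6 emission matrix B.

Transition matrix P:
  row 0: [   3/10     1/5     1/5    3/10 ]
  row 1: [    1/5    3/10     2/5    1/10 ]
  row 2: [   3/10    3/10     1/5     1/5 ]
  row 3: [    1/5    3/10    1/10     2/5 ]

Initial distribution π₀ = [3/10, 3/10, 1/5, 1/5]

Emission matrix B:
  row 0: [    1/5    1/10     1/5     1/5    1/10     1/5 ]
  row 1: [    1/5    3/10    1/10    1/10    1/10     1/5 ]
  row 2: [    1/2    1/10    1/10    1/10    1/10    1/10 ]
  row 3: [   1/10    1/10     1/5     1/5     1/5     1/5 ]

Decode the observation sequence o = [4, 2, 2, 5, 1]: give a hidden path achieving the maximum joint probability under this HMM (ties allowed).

path = [3, 3, 3, 3, 1]

t=0: δ = [3.000e-02, 3.000e-02, 2.000e-02, 4.000e-02]  (obs o_0=4)
t=1: δ = [1.800e-03, 1.200e-03, 1.200e-03, 3.200e-03]  ψ = [0, 3, 1, 3]  (obs o_1=2)
t=2: δ = [1.280e-04, 9.600e-05, 4.800e-05, 2.560e-04]  ψ = [3, 3, 1, 3]  (obs o_2=2)
t=3: δ = [1.024e-05, 1.536e-05, 3.840e-06, 2.048e-05]  ψ = [3, 3, 1, 3]  (obs o_3=5)
t=4: δ = [4.096e-07, 1.843e-06, 6.144e-07, 8.192e-07]  ψ = [3, 3, 1, 3]  (obs o_4=1)
backtrack: best end state = 1; path = [3, 3, 3, 3, 1]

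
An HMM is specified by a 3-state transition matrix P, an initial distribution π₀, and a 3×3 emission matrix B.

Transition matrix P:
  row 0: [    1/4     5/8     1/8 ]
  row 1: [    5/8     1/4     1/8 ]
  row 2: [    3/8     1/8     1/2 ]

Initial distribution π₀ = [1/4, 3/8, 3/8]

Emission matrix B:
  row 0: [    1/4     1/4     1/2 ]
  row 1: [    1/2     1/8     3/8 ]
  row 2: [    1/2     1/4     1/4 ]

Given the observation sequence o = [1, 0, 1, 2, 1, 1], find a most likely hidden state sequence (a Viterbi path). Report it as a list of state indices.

path = [0, 1, 0, 1, 0, 1]

t=0: δ = [6.250e-02, 4.688e-02, 9.375e-02]  (obs o_0=1)
t=1: δ = [8.789e-03, 1.953e-02, 2.344e-02]  ψ = [2, 0, 2]  (obs o_1=0)
t=2: δ = [3.052e-03, 6.866e-04, 2.930e-03]  ψ = [1, 0, 2]  (obs o_2=1)
t=3: δ = [5.493e-04, 7.153e-04, 3.662e-04]  ψ = [2, 0, 2]  (obs o_3=2)
t=4: δ = [1.118e-04, 4.292e-05, 4.578e-05]  ψ = [1, 0, 2]  (obs o_4=1)
t=5: δ = [6.985e-06, 8.731e-06, 5.722e-06]  ψ = [0, 0, 2]  (obs o_5=1)
backtrack: best end state = 1; path = [0, 1, 0, 1, 0, 1]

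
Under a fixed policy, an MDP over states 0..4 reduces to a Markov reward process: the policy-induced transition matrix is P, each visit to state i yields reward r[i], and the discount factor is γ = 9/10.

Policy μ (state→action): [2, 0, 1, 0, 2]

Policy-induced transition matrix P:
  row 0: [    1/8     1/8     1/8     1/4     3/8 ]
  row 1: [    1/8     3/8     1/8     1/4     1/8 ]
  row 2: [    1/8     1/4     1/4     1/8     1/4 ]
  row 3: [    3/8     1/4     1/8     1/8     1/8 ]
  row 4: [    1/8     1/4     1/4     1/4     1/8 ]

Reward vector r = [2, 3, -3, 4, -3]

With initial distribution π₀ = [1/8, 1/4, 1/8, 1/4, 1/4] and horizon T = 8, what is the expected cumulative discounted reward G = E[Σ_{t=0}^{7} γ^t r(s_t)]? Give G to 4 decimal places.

t=0: π = [0.1250, 0.2500, 0.1250, 0.2500, 0.2500], E[r] = 0.8750, γ^t·E[r] = 0.875000, running G = 0.875000
t=1: π = [0.1875, 0.2656, 0.1719, 0.2031, 0.1719], E[r] = 0.9531, γ^t·E[r] = 0.857813, running G = 1.732813
t=2: π = [0.1758, 0.2598, 0.1680, 0.2031, 0.1934], E[r] = 0.8594, γ^t·E[r] = 0.696094, running G = 2.428906
t=3: π = [0.1758, 0.2605, 0.1702, 0.2036, 0.1899], E[r] = 0.8672, γ^t·E[r] = 0.632180, running G = 3.061086
t=4: π = [0.1759, 0.2606, 0.1700, 0.2033, 0.1902], E[r] = 0.8660, γ^t·E[r] = 0.568181, running G = 3.629267
t=5: π = [0.1758, 0.2606, 0.1700, 0.2033, 0.1902], E[r] = 0.8660, γ^t·E[r] = 0.511354, running G = 4.140621
t=6: π = [0.1758, 0.2606, 0.1700, 0.2033, 0.1902], E[r] = 0.8661, γ^t·E[r] = 0.460255, running G = 4.600876
t=7: π = [0.1758, 0.2606, 0.1700, 0.2033, 0.1902], E[r] = 0.8660, γ^t·E[r] = 0.414225, running G = 5.015101

G = 5.0151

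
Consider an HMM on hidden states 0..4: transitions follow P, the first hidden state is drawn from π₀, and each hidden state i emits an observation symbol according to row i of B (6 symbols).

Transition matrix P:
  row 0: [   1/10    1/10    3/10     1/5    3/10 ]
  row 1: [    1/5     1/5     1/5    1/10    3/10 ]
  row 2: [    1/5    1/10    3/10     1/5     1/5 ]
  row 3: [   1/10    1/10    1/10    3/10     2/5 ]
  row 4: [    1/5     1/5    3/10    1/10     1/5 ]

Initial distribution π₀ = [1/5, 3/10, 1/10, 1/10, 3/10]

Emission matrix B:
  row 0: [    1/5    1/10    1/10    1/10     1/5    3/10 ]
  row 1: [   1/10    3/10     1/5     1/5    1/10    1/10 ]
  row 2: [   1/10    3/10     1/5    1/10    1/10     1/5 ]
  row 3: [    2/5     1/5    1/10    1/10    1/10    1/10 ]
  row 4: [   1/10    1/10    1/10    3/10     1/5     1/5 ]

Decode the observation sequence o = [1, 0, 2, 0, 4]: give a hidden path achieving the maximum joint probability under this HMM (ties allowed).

path = [1, 0, 2, 3, 4]

t=0: δ = [2.000e-02, 9.000e-02, 3.000e-02, 2.000e-02, 3.000e-02]  (obs o_0=1)
t=1: δ = [3.600e-03, 1.800e-03, 1.800e-03, 3.600e-03, 2.700e-03]  ψ = [1, 1, 1, 1, 1]  (obs o_1=0)
t=2: δ = [5.400e-05, 1.080e-04, 2.160e-04, 1.080e-04, 1.440e-04]  ψ = [4, 4, 0, 3, 3]  (obs o_2=2)
t=3: δ = [8.640e-06, 2.880e-06, 6.480e-06, 1.728e-05, 4.320e-06]  ψ = [2, 4, 2, 2, 2]  (obs o_3=0)
t=4: δ = [3.456e-07, 1.728e-07, 2.592e-07, 5.184e-07, 1.382e-06]  ψ = [3, 3, 0, 3, 3]  (obs o_4=4)
backtrack: best end state = 4; path = [1, 0, 2, 3, 4]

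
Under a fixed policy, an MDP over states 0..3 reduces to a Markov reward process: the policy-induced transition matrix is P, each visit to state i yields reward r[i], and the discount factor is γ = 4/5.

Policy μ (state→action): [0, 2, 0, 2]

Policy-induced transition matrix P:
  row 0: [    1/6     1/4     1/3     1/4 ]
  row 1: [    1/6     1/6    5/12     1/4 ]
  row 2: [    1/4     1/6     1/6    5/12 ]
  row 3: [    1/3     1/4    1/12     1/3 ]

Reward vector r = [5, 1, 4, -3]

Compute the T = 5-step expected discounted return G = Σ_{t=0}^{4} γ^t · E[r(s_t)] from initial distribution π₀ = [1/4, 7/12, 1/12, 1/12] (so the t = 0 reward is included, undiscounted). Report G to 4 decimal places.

t=0: π = [0.2500, 0.5833, 0.0833, 0.0833], E[r] = 1.9167, γ^t·E[r] = 1.916667, running G = 1.916667
t=1: π = [0.1875, 0.1944, 0.3472, 0.2708], E[r] = 1.7083, γ^t·E[r] = 1.366667, running G = 3.283333
t=2: π = [0.2407, 0.2049, 0.2240, 0.3304], E[r] = 1.3131, γ^t·E[r] = 0.840370, running G = 4.123704
t=3: π = [0.2404, 0.2143, 0.2305, 0.3149], E[r] = 1.3936, γ^t·E[r] = 0.713506, running G = 4.837210
t=4: π = [0.2383, 0.2129, 0.2341, 0.3147], E[r] = 1.3970, γ^t·E[r] = 0.572204, running G = 5.409414

G = 5.4094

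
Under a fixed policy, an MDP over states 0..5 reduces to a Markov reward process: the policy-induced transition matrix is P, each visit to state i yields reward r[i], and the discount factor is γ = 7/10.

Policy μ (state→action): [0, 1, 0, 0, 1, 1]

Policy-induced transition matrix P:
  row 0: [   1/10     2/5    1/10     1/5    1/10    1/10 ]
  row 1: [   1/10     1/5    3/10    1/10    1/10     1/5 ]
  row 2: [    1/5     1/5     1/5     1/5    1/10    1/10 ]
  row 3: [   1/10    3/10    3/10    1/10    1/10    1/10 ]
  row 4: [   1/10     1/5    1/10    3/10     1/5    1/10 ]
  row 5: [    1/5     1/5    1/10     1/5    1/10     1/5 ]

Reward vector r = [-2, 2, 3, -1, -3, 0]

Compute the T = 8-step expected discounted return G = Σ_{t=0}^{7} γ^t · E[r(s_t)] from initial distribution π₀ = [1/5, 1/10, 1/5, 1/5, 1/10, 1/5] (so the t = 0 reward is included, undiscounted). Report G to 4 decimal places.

t=0: π = [0.2000, 0.1000, 0.2000, 0.2000, 0.1000, 0.2000], E[r] = -0.1000, γ^t·E[r] = -0.100000, running G = -0.100000
t=1: π = [0.1400, 0.2600, 0.1800, 0.1800, 0.1100, 0.1300], E[r] = 0.2700, γ^t·E[r] = 0.189000, running G = 0.089000
t=2: π = [0.1310, 0.2460, 0.2060, 0.1670, 0.1110, 0.1390], E[r] = 0.3480, γ^t·E[r] = 0.170520, running G = 0.259520
t=3: π = [0.1345, 0.2429, 0.2032, 0.1698, 0.1111, 0.1385], E[r] = 0.3233, γ^t·E[r] = 0.110892, running G = 0.370412
t=4: π = [0.1342, 0.2439, 0.2029, 0.1698, 0.1111, 0.1381], E[r] = 0.3248, γ^t·E[r] = 0.077992, running G = 0.448404
t=5: π = [0.1341, 0.2438, 0.2030, 0.1697, 0.1111, 0.1382], E[r] = 0.3255, γ^t·E[r] = 0.054699, running G = 0.503103
t=6: π = [0.1341, 0.2438, 0.2030, 0.1698, 0.1111, 0.1382], E[r] = 0.3253, γ^t·E[r] = 0.038271, running G = 0.541373
t=7: π = [0.1341, 0.2438, 0.2030, 0.1698, 0.1111, 0.1382], E[r] = 0.3253, γ^t·E[r] = 0.026790, running G = 0.568163

G = 0.5682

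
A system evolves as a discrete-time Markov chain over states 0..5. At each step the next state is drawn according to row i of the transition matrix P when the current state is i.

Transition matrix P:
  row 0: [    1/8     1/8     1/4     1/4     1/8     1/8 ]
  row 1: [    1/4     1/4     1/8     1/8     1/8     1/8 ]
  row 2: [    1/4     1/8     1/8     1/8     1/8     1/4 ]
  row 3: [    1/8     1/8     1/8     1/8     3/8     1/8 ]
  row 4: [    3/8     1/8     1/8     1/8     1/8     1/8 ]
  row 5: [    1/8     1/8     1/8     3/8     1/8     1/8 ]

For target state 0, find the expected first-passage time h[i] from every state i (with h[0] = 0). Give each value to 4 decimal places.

First-step conditioning: h[0] = 0; for i ≠ 0, h[i] = 1 + Σ_k P[i][k]·h[k].
  h[1] = 1 + 1/4·h[1] + 1/8·h[2] + 1/8·h[3] + 1/8·h[4] + 1/8·h[5]
  h[2] = 1 + 1/8·h[1] + 1/8·h[2] + 1/8·h[3] + 1/8·h[4] + 1/4·h[5]
  h[3] = 1 + 1/8·h[1] + 1/8·h[2] + 1/8·h[3] + 3/8·h[4] + 1/8·h[5]
  h[4] = 1 + 1/8·h[1] + 1/8·h[2] + 1/8·h[3] + 1/8·h[4] + 1/8·h[5]
  h[5] = 1 + 1/8·h[1] + 1/8·h[2] + 3/8·h[3] + 1/8·h[4] + 1/8·h[5]
Solving the 5×5 linear system over states ≠ 0 gives exactly h = [0, 8192/1909, 8344/1909, 8960/1909, 7168/1909, 9408/1909] (h[0] = 0 is the target).

h = [0.0000, 4.2913, 4.3709, 4.6936, 3.7548, 4.9282]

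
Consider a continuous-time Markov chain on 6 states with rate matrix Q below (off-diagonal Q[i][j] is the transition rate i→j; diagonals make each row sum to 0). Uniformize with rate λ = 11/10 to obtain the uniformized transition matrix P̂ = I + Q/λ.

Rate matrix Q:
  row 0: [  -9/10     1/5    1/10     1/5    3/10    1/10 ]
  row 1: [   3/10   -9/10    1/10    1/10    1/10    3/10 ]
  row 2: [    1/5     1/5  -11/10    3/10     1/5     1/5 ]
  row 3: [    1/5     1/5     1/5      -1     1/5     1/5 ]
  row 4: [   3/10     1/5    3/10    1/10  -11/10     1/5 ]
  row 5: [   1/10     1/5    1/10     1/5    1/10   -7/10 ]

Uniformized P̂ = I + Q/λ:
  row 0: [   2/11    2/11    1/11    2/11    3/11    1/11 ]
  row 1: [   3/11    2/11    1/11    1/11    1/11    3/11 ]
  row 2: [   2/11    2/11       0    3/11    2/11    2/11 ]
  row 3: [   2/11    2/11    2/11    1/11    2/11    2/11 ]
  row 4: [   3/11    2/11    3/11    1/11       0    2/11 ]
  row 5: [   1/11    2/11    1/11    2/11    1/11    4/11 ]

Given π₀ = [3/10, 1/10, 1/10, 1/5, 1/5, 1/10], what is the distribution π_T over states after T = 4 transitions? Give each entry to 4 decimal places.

t=0: π = [0.3000, 0.1000, 0.1000, 0.2000, 0.2000, 0.1000]
t=1: π = [0.2000, 0.1818, 0.1364, 0.1455, 0.1545, 0.1818]
t=2: π = [0.1959, 0.1818, 0.1198, 0.1504, 0.1388, 0.2132]
t=3: π = [0.1916, 0.1818, 0.1189, 0.1499, 0.1385, 0.2193]
t=4: π = [0.1910, 0.1818, 0.1189, 0.1499, 0.1376, 0.2208]

π = [0.1910, 0.1818, 0.1189, 0.1499, 0.1376, 0.2208]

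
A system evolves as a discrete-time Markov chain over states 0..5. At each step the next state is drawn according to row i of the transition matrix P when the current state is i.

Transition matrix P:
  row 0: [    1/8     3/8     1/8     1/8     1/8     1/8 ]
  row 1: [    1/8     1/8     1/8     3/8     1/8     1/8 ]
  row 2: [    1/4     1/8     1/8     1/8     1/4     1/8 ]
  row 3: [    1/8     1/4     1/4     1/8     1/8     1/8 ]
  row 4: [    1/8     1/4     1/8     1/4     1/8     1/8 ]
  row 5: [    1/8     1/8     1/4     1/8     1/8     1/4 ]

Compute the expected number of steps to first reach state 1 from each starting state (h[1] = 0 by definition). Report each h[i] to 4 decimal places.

h = [3.8013, 0.0000, 4.8204, 4.4038, 4.3518, 5.0329]

First-step conditioning: h[1] = 0; for i ≠ 1, h[i] = 1 + Σ_k P[i][k]·h[k].
  h[0] = 1 + 1/8·h[0] + 1/8·h[2] + 1/8·h[3] + 1/8·h[4] + 1/8·h[5]
  h[2] = 1 + 1/4·h[0] + 1/8·h[2] + 1/8·h[3] + 1/4·h[4] + 1/8·h[5]
  h[3] = 1 + 1/8·h[0] + 1/4·h[2] + 1/8·h[3] + 1/8·h[4] + 1/8·h[5]
  h[4] = 1 + 1/8·h[0] + 1/8·h[2] + 1/4·h[3] + 1/8·h[4] + 1/8·h[5]
  h[5] = 1 + 1/8·h[0] + 1/4·h[2] + 1/8·h[3] + 1/8·h[4] + 1/4·h[5]
Solving the 5×5 linear system over states ≠ 1 gives exactly h = [3577/941, 0, 4536/941, 4144/941, 4095/941, 4736/941] (h[1] = 0 is the target).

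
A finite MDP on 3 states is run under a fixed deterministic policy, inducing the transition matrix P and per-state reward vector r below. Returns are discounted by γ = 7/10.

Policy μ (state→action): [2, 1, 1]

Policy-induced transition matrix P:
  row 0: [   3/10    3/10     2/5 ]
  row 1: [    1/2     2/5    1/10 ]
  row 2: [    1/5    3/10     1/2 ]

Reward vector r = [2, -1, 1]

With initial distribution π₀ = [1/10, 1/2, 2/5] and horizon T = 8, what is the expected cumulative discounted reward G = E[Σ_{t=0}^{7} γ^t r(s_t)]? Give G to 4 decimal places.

G = 1.5253

t=0: π = [0.1000, 0.5000, 0.4000], E[r] = 0.1000, γ^t·E[r] = 0.100000, running G = 0.100000
t=1: π = [0.3600, 0.3500, 0.2900], E[r] = 0.6600, γ^t·E[r] = 0.462000, running G = 0.562000
t=2: π = [0.3410, 0.3350, 0.3240], E[r] = 0.6710, γ^t·E[r] = 0.328790, running G = 0.890790
t=3: π = [0.3346, 0.3335, 0.3319], E[r] = 0.6676, γ^t·E[r] = 0.228987, running G = 1.119777
t=4: π = [0.3335, 0.3334, 0.3331], E[r] = 0.6668, γ^t·E[r] = 0.160101, running G = 1.279878
t=5: π = [0.3334, 0.3333, 0.3333], E[r] = 0.6667, γ^t·E[r] = 0.112050, running G = 1.391928
t=6: π = [0.3333, 0.3333, 0.3333], E[r] = 0.6667, γ^t·E[r] = 0.078433, running G = 1.470361
t=7: π = [0.3333, 0.3333, 0.3333], E[r] = 0.6667, γ^t·E[r] = 0.054903, running G = 1.525264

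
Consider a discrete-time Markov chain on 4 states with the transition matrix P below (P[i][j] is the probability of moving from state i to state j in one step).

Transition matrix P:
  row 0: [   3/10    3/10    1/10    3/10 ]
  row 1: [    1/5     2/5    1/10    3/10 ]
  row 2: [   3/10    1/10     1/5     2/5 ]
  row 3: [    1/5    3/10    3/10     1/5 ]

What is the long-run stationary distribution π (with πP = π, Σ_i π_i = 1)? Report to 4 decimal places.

Balance equations π_j = Σ_i π_i·P[i][j]:
  π_0 = 3/10·π_0 + 1/5·π_1 + 3/10·π_2 + 1/5·π_3
  π_1 = 3/10·π_0 + 2/5·π_1 + 1/10·π_2 + 3/10·π_3
  π_2 = 1/10·π_0 + 1/10·π_1 + 1/5·π_2 + 3/10·π_3
  normalize: π_0 + π_1 + π_2 + π_3 = 1
Solving the linear system gives exactly π = [211/873, 257/873, 17/97, 28/97].

π = [0.2417, 0.2944, 0.1753, 0.2887]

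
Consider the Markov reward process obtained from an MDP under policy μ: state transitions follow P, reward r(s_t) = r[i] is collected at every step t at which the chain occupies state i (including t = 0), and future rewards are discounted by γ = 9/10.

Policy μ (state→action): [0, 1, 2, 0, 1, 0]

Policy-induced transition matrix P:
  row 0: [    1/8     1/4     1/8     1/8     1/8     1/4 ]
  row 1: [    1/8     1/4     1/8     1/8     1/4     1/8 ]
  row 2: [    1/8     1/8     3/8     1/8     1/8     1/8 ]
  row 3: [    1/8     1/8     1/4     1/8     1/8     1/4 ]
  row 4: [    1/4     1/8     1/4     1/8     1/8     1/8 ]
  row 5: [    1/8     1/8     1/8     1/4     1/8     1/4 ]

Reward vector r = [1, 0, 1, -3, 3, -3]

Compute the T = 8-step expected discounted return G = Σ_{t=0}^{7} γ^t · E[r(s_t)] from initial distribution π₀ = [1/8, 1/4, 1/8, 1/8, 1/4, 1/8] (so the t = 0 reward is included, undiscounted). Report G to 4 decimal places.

t=0: π = [0.1250, 0.2500, 0.1250, 0.1250, 0.2500, 0.1250], E[r] = 0.2500, γ^t·E[r] = 0.250000, running G = 0.250000
t=1: π = [0.1563, 0.1719, 0.2031, 0.1406, 0.1563, 0.1719], E[r] = -0.1094, γ^t·E[r] = -0.098438, running G = 0.151563
t=2: π = [0.1445, 0.1660, 0.2129, 0.1465, 0.1465, 0.1836], E[r] = -0.1934, γ^t·E[r] = -0.156621, running G = -0.005059
t=3: π = [0.1433, 0.1638, 0.2148, 0.1479, 0.1458, 0.1843], E[r] = -0.2014, γ^t·E[r] = -0.146832, running G = -0.151891
t=4: π = [0.1432, 0.1634, 0.2154, 0.1480, 0.1455, 0.1844], E[r] = -0.2024, γ^t·E[r] = -0.132790, running G = -0.284681
t=5: π = [0.1432, 0.1633, 0.2155, 0.1481, 0.1454, 0.1845], E[r] = -0.2026, γ^t·E[r] = -0.119608, running G = -0.404288
t=6: π = [0.1432, 0.1633, 0.2156, 0.1481, 0.1454, 0.1845], E[r] = -0.2026, γ^t·E[r] = -0.107652, running G = -0.511940
t=7: π = [0.1432, 0.1633, 0.2156, 0.1481, 0.1454, 0.1845], E[r] = -0.2026, γ^t·E[r] = -0.096886, running G = -0.608826

G = -0.6088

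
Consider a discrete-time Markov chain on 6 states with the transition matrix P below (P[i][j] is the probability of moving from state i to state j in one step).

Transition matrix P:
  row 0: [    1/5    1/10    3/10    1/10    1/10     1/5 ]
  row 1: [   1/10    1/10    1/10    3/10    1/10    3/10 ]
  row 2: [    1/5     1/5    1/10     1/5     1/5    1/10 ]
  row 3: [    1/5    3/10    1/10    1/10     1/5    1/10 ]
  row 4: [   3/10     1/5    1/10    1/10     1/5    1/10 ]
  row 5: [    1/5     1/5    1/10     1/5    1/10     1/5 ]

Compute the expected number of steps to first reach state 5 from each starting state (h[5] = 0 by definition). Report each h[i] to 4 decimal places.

h = [5.9113, 5.2996, 6.4268, 6.3244, 6.3855, 0.0000]

First-step conditioning: h[5] = 0; for i ≠ 5, h[i] = 1 + Σ_k P[i][k]·h[k].
  h[0] = 1 + 1/5·h[0] + 1/10·h[1] + 3/10·h[2] + 1/10·h[3] + 1/10·h[4]
  h[1] = 1 + 1/10·h[0] + 1/10·h[1] + 1/10·h[2] + 3/10·h[3] + 1/10·h[4]
  h[2] = 1 + 1/5·h[0] + 1/5·h[1] + 1/10·h[2] + 1/5·h[3] + 1/5·h[4]
  h[3] = 1 + 1/5·h[0] + 3/10·h[1] + 1/10·h[2] + 1/10·h[3] + 1/5·h[4]
  h[4] = 1 + 3/10·h[0] + 1/5·h[1] + 1/10·h[2] + 1/10·h[3] + 1/5·h[4]
Solving the 5×5 linear system over states ≠ 5 gives exactly h = [110180/18639, 98780/18639, 13310/2071, 117880/18639, 119020/18639, 0] (h[5] = 0 is the target).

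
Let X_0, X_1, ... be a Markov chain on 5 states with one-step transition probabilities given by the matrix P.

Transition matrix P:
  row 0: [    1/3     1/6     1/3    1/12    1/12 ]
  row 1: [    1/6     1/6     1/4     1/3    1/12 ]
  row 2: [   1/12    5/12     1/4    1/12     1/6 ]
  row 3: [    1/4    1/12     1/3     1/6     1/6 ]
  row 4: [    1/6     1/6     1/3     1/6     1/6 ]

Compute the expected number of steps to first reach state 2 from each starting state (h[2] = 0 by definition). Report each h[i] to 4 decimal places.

h = [3.1208, 3.3750, 0.0000, 3.0975, 3.1186]

First-step conditioning: h[2] = 0; for i ≠ 2, h[i] = 1 + Σ_k P[i][k]·h[k].
  h[0] = 1 + 1/3·h[0] + 1/6·h[1] + 1/12·h[3] + 1/12·h[4]
  h[1] = 1 + 1/6·h[0] + 1/6·h[1] + 1/3·h[3] + 1/12·h[4]
  h[3] = 1 + 1/4·h[0] + 1/12·h[1] + 1/6·h[3] + 1/6·h[4]
  h[4] = 1 + 1/6·h[0] + 1/6·h[1] + 1/6·h[3] + 1/6·h[4]
Solving the 4×4 linear system over states ≠ 2 gives exactly h = [1473/472, 27/8, 0, 731/236, 184/59] (h[2] = 0 is the target).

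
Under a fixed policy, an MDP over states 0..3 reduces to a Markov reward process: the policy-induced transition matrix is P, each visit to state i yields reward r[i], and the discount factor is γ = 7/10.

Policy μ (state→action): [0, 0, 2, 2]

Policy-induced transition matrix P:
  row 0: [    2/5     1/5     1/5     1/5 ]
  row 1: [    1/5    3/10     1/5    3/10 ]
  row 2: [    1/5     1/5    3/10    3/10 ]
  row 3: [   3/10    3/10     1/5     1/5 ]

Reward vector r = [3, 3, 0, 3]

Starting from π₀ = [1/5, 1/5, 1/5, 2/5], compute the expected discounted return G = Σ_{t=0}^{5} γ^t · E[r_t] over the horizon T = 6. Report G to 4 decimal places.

G = 6.9344

t=0: π = [0.2000, 0.2000, 0.2000, 0.4000], E[r] = 2.4000, γ^t·E[r] = 2.400000, running G = 2.400000
t=1: π = [0.2800, 0.2600, 0.2200, 0.2400], E[r] = 2.3400, γ^t·E[r] = 1.638000, running G = 4.038000
t=2: π = [0.2800, 0.2500, 0.2220, 0.2480], E[r] = 2.3340, γ^t·E[r] = 1.143660, running G = 5.181660
t=3: π = [0.2808, 0.2498, 0.2222, 0.2472], E[r] = 2.3334, γ^t·E[r] = 0.800356, running G = 5.982016
t=4: π = [0.2809, 0.2497, 0.2222, 0.2472], E[r] = 2.3333, γ^t·E[r] = 0.560235, running G = 6.542251
t=5: π = [0.2809, 0.2497, 0.2222, 0.2472], E[r] = 2.3333, γ^t·E[r] = 0.392163, running G = 6.934415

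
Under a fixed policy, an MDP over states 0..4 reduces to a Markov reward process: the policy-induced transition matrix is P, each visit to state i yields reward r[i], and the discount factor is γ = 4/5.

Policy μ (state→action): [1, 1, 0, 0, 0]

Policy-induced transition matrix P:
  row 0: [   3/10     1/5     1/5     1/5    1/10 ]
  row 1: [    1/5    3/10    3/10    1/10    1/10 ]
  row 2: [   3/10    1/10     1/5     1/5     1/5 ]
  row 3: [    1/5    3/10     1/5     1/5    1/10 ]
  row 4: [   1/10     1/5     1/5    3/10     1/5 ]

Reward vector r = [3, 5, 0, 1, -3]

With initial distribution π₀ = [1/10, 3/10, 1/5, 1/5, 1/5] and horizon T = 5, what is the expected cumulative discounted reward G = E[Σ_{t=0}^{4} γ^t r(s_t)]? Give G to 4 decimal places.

t=0: π = [0.1000, 0.3000, 0.2000, 0.2000, 0.2000], E[r] = 1.4000, γ^t·E[r] = 1.400000, running G = 1.400000
t=1: π = [0.2100, 0.2300, 0.2300, 0.1900, 0.1400], E[r] = 1.5500, γ^t·E[r] = 1.240000, running G = 2.640000
t=2: π = [0.2300, 0.2190, 0.2230, 0.1910, 0.1370], E[r] = 1.5650, γ^t·E[r] = 1.001600, running G = 3.641600
t=3: π = [0.2316, 0.2187, 0.2219, 0.1918, 0.1360], E[r] = 1.5721, γ^t·E[r] = 0.804915, running G = 4.446515
t=4: π = [0.2318, 0.2189, 0.2219, 0.1917, 0.1358], E[r] = 1.5739, γ^t·E[r] = 0.644674, running G = 5.091189

G = 5.0912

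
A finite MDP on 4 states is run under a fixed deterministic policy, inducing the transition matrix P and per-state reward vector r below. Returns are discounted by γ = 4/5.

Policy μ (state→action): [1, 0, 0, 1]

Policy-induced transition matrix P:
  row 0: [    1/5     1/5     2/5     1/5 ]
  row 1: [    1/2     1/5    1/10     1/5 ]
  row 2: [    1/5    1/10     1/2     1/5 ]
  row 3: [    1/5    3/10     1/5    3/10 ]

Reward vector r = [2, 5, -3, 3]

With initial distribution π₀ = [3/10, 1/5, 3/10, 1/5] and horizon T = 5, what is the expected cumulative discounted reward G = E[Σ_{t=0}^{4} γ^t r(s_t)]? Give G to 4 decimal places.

t=0: π = [0.3000, 0.2000, 0.3000, 0.2000], E[r] = 1.3000, γ^t·E[r] = 1.300000, running G = 1.300000
t=1: π = [0.2600, 0.1900, 0.3300, 0.2200], E[r] = 1.1400, γ^t·E[r] = 0.912000, running G = 2.212000
t=2: π = [0.2570, 0.1890, 0.3320, 0.2220], E[r] = 1.1290, γ^t·E[r] = 0.722560, running G = 2.934560
t=3: π = [0.2567, 0.1890, 0.3321, 0.2222], E[r] = 1.1287, γ^t·E[r] = 0.577894, running G = 3.512454
t=4: π = [0.2567, 0.1890, 0.3321, 0.2222], E[r] = 1.1289, γ^t·E[r] = 0.462397, running G = 3.974852

G = 3.9749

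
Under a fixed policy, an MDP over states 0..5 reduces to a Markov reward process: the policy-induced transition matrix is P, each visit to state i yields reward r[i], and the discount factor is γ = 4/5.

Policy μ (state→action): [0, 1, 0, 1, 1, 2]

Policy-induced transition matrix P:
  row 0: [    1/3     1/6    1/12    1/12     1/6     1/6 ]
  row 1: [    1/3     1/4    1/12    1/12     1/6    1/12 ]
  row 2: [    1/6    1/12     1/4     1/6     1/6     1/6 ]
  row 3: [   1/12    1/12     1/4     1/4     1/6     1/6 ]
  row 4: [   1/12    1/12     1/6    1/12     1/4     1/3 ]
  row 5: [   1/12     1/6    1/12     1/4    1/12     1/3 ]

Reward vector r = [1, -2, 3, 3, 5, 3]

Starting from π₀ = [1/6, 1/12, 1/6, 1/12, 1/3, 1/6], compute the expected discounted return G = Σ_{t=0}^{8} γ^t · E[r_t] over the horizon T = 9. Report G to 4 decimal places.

t=0: π = [0.1667, 0.0833, 0.1667, 0.0833, 0.3333, 0.1667], E[r] = 2.9167, γ^t·E[r] = 2.916667, running G = 2.916667
t=1: π = [0.1597, 0.1250, 0.1528, 0.1389, 0.1806, 0.2431], E[r] = 2.4167, γ^t·E[r] = 1.933333, running G = 4.850000
t=2: π = [0.1672, 0.1377, 0.1470, 0.1597, 0.1615, 0.2269], E[r] = 2.2998, γ^t·E[r] = 1.471852, running G = 6.321852
t=3: π = [0.1718, 0.1391, 0.1479, 0.1600, 0.1612, 0.2199], E[r] = 2.2831, γ^t·E[r] = 1.168963, running G = 7.490815
t=4: π = [0.1734, 0.1392, 0.1481, 0.1590, 0.1618, 0.2186], E[r] = 2.2809, γ^t·E[r] = 0.934267, running G = 8.425081
t=5: π = [0.1738, 0.1392, 0.1480, 0.1586, 0.1619, 0.2185], E[r] = 2.2803, γ^t·E[r] = 0.747197, running G = 9.172279
t=6: π = [0.1739, 0.1392, 0.1479, 0.1585, 0.1620, 0.2185], E[r] = 2.2800, γ^t·E[r] = 0.597679, running G = 9.769958
t=7: π = [0.1739, 0.1392, 0.1479, 0.1585, 0.1620, 0.2185], E[r] = 2.2798, γ^t·E[r] = 0.478118, running G = 10.248076
t=8: π = [0.1740, 0.1392, 0.1479, 0.1585, 0.1620, 0.2185], E[r] = 2.2798, γ^t·E[r] = 0.382488, running G = 10.630563

G = 10.6306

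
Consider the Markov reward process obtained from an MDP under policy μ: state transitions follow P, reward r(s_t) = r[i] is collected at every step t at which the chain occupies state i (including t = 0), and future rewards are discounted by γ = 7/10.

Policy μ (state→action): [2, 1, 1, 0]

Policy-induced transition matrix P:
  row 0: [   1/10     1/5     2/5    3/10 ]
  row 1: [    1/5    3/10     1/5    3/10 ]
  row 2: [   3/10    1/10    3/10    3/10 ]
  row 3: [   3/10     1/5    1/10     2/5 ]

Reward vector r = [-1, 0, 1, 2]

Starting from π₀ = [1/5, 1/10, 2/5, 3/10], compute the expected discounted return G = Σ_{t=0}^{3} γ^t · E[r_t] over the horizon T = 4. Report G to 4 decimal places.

G = 1.8225

t=0: π = [0.2000, 0.1000, 0.4000, 0.3000], E[r] = 0.8000, γ^t·E[r] = 0.800000, running G = 0.800000
t=1: π = [0.2500, 0.1700, 0.2500, 0.3300], E[r] = 0.6600, γ^t·E[r] = 0.462000, running G = 1.262000
t=2: π = [0.2330, 0.1920, 0.2420, 0.3330], E[r] = 0.6750, γ^t·E[r] = 0.330750, running G = 1.592750
t=3: π = [0.2342, 0.1950, 0.2375, 0.3333], E[r] = 0.6699, γ^t·E[r] = 0.229776, running G = 1.822526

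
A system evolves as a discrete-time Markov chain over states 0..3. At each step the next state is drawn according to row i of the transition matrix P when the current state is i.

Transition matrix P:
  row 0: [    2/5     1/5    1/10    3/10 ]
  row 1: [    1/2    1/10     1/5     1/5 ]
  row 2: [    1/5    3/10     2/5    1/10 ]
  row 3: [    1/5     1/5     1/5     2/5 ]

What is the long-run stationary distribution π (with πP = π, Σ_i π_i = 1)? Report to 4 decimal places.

Balance equations π_j = Σ_i π_i·P[i][j]:
  π_0 = 2/5·π_0 + 1/2·π_1 + 1/5·π_2 + 1/5·π_3
  π_1 = 1/5·π_0 + 1/10·π_1 + 3/10·π_2 + 1/5·π_3
  π_2 = 1/10·π_0 + 1/5·π_1 + 2/5·π_2 + 1/5·π_3
  normalize: π_0 + π_1 + π_2 + π_3 = 1
Solving the linear system gives exactly π = [230/707, 142/707, 148/707, 187/707].

π = [0.3253, 0.2008, 0.2093, 0.2645]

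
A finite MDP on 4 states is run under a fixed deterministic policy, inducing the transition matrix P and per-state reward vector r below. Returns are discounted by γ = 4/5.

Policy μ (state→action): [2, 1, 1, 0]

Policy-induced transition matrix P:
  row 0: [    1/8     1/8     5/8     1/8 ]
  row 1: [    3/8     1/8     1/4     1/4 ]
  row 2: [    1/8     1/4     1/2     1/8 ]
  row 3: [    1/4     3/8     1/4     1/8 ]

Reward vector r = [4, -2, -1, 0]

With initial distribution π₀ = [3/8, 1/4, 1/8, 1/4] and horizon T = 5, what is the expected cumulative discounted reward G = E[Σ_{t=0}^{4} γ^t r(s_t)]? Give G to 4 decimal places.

G = 0.7865

t=0: π = [0.3750, 0.2500, 0.1250, 0.2500], E[r] = 0.8750, γ^t·E[r] = 0.875000, running G = 0.875000
t=1: π = [0.2188, 0.2031, 0.4219, 0.1563], E[r] = 0.0469, γ^t·E[r] = 0.037500, running G = 0.912500
t=2: π = [0.1953, 0.2168, 0.4375, 0.1504], E[r] = -0.0898, γ^t·E[r] = -0.057500, running G = 0.855000
t=3: π = [0.1980, 0.2173, 0.4326, 0.1521], E[r] = -0.0752, γ^t·E[r] = -0.038500, running G = 0.816500
t=4: π = [0.1983, 0.2171, 0.4324, 0.1522], E[r] = -0.0733, γ^t·E[r] = -0.030013, running G = 0.786488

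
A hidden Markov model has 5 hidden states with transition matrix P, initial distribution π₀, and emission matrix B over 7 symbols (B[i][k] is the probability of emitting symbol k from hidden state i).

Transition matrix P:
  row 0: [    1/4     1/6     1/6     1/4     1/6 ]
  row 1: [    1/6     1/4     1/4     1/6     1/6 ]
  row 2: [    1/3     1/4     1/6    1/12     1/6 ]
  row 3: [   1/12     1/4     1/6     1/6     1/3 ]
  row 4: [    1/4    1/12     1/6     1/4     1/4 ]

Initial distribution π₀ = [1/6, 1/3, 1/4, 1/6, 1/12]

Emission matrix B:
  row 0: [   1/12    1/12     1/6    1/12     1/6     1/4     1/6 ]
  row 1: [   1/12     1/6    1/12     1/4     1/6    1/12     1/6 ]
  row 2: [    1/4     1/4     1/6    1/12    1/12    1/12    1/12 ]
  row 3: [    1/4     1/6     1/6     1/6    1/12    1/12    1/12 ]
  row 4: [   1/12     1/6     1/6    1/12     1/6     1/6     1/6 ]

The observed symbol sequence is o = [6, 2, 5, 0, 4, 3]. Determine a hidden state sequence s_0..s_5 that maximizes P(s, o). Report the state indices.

path = [1, 2, 0, 3, 1, 1]

t=0: δ = [2.778e-02, 5.556e-02, 2.083e-02, 1.389e-02, 1.389e-02]  (obs o_0=6)
t=1: δ = [1.543e-03, 1.157e-03, 2.315e-03, 1.543e-03, 1.543e-03]  ψ = [1, 1, 1, 1, 1]  (obs o_1=2)
t=2: δ = [1.929e-04, 4.823e-05, 3.215e-05, 3.215e-05, 8.573e-05]  ψ = [2, 2, 2, 0, 3]  (obs o_2=5)
t=3: δ = [4.019e-06, 2.679e-06, 8.038e-06, 1.206e-05, 2.679e-06]  ψ = [0, 0, 0, 0, 0]  (obs o_3=0)
t=4: δ = [4.465e-07, 5.023e-07, 1.674e-07, 1.674e-07, 6.698e-07]  ψ = [2, 3, 3, 3, 3]  (obs o_4=4)
t=5: δ = [1.395e-08, 3.140e-08, 1.047e-08, 2.791e-08, 1.395e-08]  ψ = [4, 1, 1, 4, 4]  (obs o_5=3)
backtrack: best end state = 1; path = [1, 2, 0, 3, 1, 1]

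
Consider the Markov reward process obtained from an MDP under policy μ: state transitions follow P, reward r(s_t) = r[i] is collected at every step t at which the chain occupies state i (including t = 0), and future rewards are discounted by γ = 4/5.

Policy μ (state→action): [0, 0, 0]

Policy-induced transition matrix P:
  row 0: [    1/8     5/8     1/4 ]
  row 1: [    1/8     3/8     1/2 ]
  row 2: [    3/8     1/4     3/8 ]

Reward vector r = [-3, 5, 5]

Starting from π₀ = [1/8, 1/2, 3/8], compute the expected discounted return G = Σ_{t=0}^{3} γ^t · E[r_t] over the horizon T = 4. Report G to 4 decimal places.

t=0: π = [0.1250, 0.5000, 0.3750], E[r] = 4.0000, γ^t·E[r] = 4.000000, running G = 4.000000
t=1: π = [0.2188, 0.3594, 0.4219], E[r] = 3.2500, γ^t·E[r] = 2.600000, running G = 6.600000
t=2: π = [0.2305, 0.3770, 0.3926], E[r] = 3.1563, γ^t·E[r] = 2.020000, running G = 8.620000
t=3: π = [0.2231, 0.3835, 0.3933], E[r] = 3.2148, γ^t·E[r] = 1.646000, running G = 10.266000

G = 10.2660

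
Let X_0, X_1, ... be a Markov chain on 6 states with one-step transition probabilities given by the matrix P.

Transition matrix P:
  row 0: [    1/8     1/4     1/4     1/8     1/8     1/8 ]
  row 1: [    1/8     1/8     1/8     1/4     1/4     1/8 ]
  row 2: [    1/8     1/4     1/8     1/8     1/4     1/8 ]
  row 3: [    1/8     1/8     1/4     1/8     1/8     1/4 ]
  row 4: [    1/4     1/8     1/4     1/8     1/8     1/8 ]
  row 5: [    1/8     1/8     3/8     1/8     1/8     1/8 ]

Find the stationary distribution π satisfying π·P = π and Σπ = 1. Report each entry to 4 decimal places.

π = [0.1467, 0.1707, 0.2192, 0.1463, 0.1737, 0.1433]

Balance equations π_j = Σ_i π_i·P[i][j]:
  π_0 = 1/8·π_0 + 1/8·π_1 + 1/8·π_2 + 1/8·π_3 + 1/4·π_4 + 1/8·π_5
  π_1 = 1/4·π_0 + 1/8·π_1 + 1/4·π_2 + 1/8·π_3 + 1/8·π_4 + 1/8·π_5
  π_2 = 1/4·π_0 + 1/8·π_1 + 1/8·π_2 + 1/4·π_3 + 1/4·π_4 + 3/8·π_5
  π_3 = 1/8·π_0 + 1/4·π_1 + 1/8·π_2 + 1/8·π_3 + 1/8·π_4 + 1/8·π_5
  π_4 = 1/8·π_0 + 1/4·π_1 + 1/4·π_2 + 1/8·π_3 + 1/8·π_4 + 1/8·π_5
  normalize: π_0 + π_1 + π_2 + π_3 + π_4 + π_5 = 1
Solving the linear system gives exactly π = [695/4737, 7279/42633, 9344/42633, 6239/42633, 823/4737, 6109/42633].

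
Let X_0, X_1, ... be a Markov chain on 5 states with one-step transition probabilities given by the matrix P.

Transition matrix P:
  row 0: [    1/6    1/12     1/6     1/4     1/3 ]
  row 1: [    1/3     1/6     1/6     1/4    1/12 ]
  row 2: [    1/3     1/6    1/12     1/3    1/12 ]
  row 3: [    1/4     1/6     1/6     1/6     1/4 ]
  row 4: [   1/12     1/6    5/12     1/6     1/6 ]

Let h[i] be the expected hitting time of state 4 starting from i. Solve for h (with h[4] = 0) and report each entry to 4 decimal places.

First-step conditioning: h[4] = 0; for i ≠ 4, h[i] = 1 + Σ_k P[i][k]·h[k].
  h[0] = 1 + 1/6·h[0] + 1/12·h[1] + 1/6·h[2] + 1/4·h[3]
  h[1] = 1 + 1/3·h[0] + 1/6·h[1] + 1/6·h[2] + 1/4·h[3]
  h[2] = 1 + 1/3·h[0] + 1/6·h[1] + 1/12·h[2] + 1/3·h[3]
  h[3] = 1 + 1/4·h[0] + 1/6·h[1] + 1/6·h[2] + 1/6·h[3]
Solving the 4×4 linear system over states ≠ 4 gives exactly h = [22308/5419, 28392/5419, 28092/5419, 24492/5419, 0] (h[4] = 0 is the target).

h = [4.1166, 5.2393, 5.1840, 4.5197, 0.0000]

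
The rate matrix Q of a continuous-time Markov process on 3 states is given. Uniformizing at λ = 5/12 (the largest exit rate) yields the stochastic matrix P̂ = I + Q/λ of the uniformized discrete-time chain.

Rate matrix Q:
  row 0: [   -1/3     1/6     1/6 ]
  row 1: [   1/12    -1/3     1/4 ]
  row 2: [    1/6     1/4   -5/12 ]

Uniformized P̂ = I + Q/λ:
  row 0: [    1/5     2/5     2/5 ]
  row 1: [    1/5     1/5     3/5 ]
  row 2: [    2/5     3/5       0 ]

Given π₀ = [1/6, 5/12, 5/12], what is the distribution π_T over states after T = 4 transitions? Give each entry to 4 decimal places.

π = [0.2671, 0.3883, 0.3447]

t=0: π = [0.1667, 0.4167, 0.4167]
t=1: π = [0.2833, 0.4000, 0.3167]
t=2: π = [0.2633, 0.3833, 0.3533]
t=3: π = [0.2707, 0.3940, 0.3353]
t=4: π = [0.2671, 0.3883, 0.3447]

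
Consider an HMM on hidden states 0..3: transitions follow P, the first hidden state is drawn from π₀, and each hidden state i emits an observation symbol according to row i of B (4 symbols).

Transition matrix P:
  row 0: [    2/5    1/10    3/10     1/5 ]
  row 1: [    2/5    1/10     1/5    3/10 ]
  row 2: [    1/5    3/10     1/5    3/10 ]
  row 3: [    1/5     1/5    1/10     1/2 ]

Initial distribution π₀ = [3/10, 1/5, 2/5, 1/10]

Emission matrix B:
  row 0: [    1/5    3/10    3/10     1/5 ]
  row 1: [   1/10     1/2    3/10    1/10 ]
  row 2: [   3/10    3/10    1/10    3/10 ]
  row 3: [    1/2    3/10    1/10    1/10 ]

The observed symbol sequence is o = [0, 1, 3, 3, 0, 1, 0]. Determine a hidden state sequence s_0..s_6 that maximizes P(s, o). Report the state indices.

t=0: δ = [6.000e-02, 2.000e-02, 1.200e-01, 5.000e-02]  (obs o_0=0)
t=1: δ = [7.200e-03, 1.800e-02, 7.200e-03, 1.080e-02]  ψ = [0, 2, 2, 2]  (obs o_1=1)
t=2: δ = [1.440e-03, 2.160e-04, 1.080e-03, 5.400e-04]  ψ = [1, 2, 1, 1]  (obs o_2=3)
t=3: δ = [1.152e-04, 3.240e-05, 1.296e-04, 3.240e-05]  ψ = [0, 2, 0, 2]  (obs o_3=3)
t=4: δ = [9.216e-06, 3.888e-06, 1.037e-05, 1.944e-05]  ψ = [0, 2, 0, 2]  (obs o_4=0)
t=5: δ = [1.166e-06, 1.944e-06, 8.294e-07, 2.916e-06]  ψ = [3, 3, 0, 3]  (obs o_5=1)
t=6: δ = [1.555e-07, 5.832e-08, 1.166e-07, 7.290e-07]  ψ = [1, 3, 1, 3]  (obs o_6=0)
backtrack: best end state = 3; path = [2, 1, 0, 2, 3, 3, 3]

path = [2, 1, 0, 2, 3, 3, 3]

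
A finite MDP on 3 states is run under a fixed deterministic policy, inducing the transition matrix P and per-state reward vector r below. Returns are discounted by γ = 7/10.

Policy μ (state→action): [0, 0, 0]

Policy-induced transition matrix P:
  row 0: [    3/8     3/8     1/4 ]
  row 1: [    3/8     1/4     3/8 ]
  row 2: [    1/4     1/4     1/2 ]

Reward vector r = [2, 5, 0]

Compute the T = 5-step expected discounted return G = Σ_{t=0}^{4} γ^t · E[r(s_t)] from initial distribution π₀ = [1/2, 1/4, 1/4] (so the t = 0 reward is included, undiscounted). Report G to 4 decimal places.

G = 6.0998

t=0: π = [0.5000, 0.2500, 0.2500], E[r] = 2.2500, γ^t·E[r] = 2.250000, running G = 2.250000
t=1: π = [0.3438, 0.3125, 0.3438], E[r] = 2.2500, γ^t·E[r] = 1.575000, running G = 3.825000
t=2: π = [0.3320, 0.2930, 0.3750], E[r] = 2.1289, γ^t·E[r] = 1.043164, running G = 4.868164
t=3: π = [0.3281, 0.2915, 0.3804], E[r] = 2.1138, γ^t·E[r] = 0.725023, running G = 5.593187
t=4: π = [0.3275, 0.2910, 0.3815], E[r] = 2.1100, γ^t·E[r] = 0.506607, running G = 6.099794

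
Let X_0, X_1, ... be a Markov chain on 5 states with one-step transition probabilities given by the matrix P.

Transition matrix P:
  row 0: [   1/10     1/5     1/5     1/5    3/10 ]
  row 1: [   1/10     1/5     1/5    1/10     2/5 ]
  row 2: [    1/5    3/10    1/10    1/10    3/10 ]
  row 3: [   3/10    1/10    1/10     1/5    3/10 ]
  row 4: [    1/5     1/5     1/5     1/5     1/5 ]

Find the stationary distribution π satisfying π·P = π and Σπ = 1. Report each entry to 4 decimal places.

Balance equations π_j = Σ_i π_i·P[i][j]:
  π_0 = 1/10·π_0 + 1/10·π_1 + 1/5·π_2 + 3/10·π_3 + 1/5·π_4
  π_1 = 1/5·π_0 + 1/5·π_1 + 3/10·π_2 + 1/10·π_3 + 1/5·π_4
  π_2 = 1/5·π_0 + 1/5·π_1 + 1/10·π_2 + 1/10·π_3 + 1/5·π_4
  π_3 = 1/5·π_0 + 1/10·π_1 + 1/10·π_2 + 1/5·π_3 + 1/5·π_4
  normalize: π_0 + π_1 + π_2 + π_3 + π_4 = 1
Solving the linear system gives exactly π = [1058/5929, 108/539, 90/539, 8/49, 1725/5929].

π = [0.1784, 0.2004, 0.1670, 0.1633, 0.2909]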